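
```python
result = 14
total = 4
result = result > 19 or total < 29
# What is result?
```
Trace:
  result=14
  result=14, total=4
  result=True, total=4

Final answer: True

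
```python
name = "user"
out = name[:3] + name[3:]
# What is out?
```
Trace:
  name='user'
  name='user', out='user'

Final answer: 'user'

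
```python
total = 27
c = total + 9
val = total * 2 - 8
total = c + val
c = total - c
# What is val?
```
Trace:
  total=27
  total=27, c=36
  total=27, c=36, val=46
  total=82, c=36, val=46
  total=82, c=46, val=46

Final answer: 46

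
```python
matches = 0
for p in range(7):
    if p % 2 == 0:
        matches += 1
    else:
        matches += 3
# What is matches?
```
Trace:
  matches=0
  matches=1, p=0
  matches=4, p=1
  matches=5, p=2
  matches=8, p=3
  matches=9, p=4
  matches=12, p=5
  matches=13, p=6

Final answer: 13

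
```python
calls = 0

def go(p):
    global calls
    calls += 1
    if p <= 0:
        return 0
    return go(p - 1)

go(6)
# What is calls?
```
Call trace:
go(p=6)
  go(p=5)
    go(p=4)
      go(p=3)
        go(p=2)
          go(p=1)
            go(p=0)
            -> return 0
          -> return 0
        -> return 0
      -> return 0
    -> return 0
  -> return 0
-> return 0

calls is incremented once per call. go is entered once for each p = 6, 5, 4, 3, 2, 1, 0 (the p <= 0 call returns without recursing), i.e. 6 + 1 calls.
calls = 7

Final answer: 7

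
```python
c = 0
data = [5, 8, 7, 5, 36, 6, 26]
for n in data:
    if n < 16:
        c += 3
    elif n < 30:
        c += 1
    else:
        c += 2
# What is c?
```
Trace:
  c=0
  c=3, n=5
  c=6, n=8
  c=9, n=7
  c=12, n=5
  c=14, n=36
  c=17, n=6
  c=18, n=26

Final answer: 18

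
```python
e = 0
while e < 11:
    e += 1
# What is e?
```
Trace:
  e=0
  e=1
  e=2
  e=3
  e=4
  e=5
  e=6
  e=7
  e=8
  e=9
  e=10
  e=11

Final answer: 11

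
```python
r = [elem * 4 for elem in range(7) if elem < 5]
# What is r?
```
Trace:
  elem=0
  elem=1
  elem=2
  elem=3
  elem=4
  elem=5
  elem=6
  r=[0, 4, 8, 12, 16]

Final answer: [0, 4, 8, 12, 16]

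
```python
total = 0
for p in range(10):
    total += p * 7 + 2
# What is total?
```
Trace:
  total=0
  total=2, p=0
  total=11, p=1
  total=27, p=2
  total=50, p=3
  total=80, p=4
  total=117, p=5
  total=161, p=6
  total=212, p=7
  total=270, p=8
  total=335, p=9

Final answer: 335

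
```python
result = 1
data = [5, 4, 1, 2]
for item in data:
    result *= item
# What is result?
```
Trace:
  result=1
  result=5, item=5
  result=20, item=4
  result=20, item=1
  result=40, item=2

Final answer: 40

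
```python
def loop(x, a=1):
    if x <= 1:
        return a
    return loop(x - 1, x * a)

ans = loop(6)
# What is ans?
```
Call trace:
loop(x=6, a=1)
  loop(x=5, a=6)
    loop(x=4, a=30)
      loop(x=3, a=120)
        loop(x=2, a=360)
          loop(x=1, a=720)
          -> return 720
        -> return 720
      -> return 720
    -> return 720
  -> return 720
-> return 720

Final answer: 720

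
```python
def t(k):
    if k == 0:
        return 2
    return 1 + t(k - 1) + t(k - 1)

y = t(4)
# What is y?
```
Call trace (a repeated sub-call is expanded the first time; later identical calls just restate its return value):
t(k=4)
  t(k=3)
    t(k=2)
      t(k=1)
        t(k=0)
        -> return 2
        t(k=0)
        -> return 2
      -> return 5
      t(k=1) -> return 5  (same call as traced above)
    -> return 11
    t(k=2) -> return 11  (same call as traced above)
  -> return 23
  t(k=3) -> return 23  (same call as traced above)
-> return 47

Final answer: 47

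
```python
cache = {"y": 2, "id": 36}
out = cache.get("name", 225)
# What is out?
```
Trace:
  cache={'y': 2, 'id': 36}
  cache={'y': 2, 'id': 36}, out=225

Final answer: 225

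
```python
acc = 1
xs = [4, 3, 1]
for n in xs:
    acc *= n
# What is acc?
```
Trace:
  acc=1
  acc=4, n=4
  acc=12, n=3
  acc=12, n=1

Final answer: 12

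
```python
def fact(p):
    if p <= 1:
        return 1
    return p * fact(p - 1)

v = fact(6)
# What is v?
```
Call trace:
fact(p=6)
  fact(p=5)
    fact(p=4)
      fact(p=3)
        fact(p=2)
          fact(p=1)
          -> return 1
        -> return 2
      -> return 6
    -> return 24
  -> return 120
-> return 720

Final answer: 720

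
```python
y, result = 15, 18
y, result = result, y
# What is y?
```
Trace:
  y=15, result=18
  y=18, result=15

Final answer: 18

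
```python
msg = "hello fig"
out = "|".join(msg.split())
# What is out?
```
Trace:
  msg='hello fig'
  msg='hello fig', out='hello|fig'

Final answer: 'hello|fig'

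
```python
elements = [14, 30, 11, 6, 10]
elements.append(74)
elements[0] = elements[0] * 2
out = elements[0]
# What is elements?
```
Trace:
  elements=[14, 30, 11, 6, 10]
  elements=[14, 30, 11, 6, 10, 74]
  elements=[28, 30, 11, 6, 10, 74]
  elements=[28, 30, 11, 6, 10, 74], out=28

Final answer: [28, 30, 11, 6, 10, 74]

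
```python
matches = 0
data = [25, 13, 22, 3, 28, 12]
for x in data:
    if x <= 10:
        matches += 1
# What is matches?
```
Trace:
  matches=0
  matches=0, x=25
  matches=0, x=13
  matches=0, x=22
  matches=1, x=3
  matches=1, x=28
  matches=1, x=12

Final answer: 1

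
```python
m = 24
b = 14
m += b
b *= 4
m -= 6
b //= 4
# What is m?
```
Trace:
  m=24
  m=24, b=14
  m=38, b=14
  m=38, b=56
  m=32, b=56
  m=32, b=14

Final answer: 32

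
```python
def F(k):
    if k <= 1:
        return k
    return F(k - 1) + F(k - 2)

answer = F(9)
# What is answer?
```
Call trace (a repeated sub-call is expanded the first time; later identical calls just restate its return value):
F(k=9)
  F(k=8)
    F(k=7)
      F(k=6)
        F(k=5)
          F(k=4)
            F(k=3)
              F(k=2)
                F(k=1)
                -> return 1
                F(k=0)
                -> return 0
              -> return 1
              F(k=1)
              -> return 1
            -> return 2
            F(k=2) -> return 1  (same call as traced above)
          -> return 3
          F(k=3) -> return 2  (same call as traced above)
        -> return 5
        F(k=4) -> return 3  (same call as traced above)
      -> return 8
      F(k=5) -> return 5  (same call as traced above)
    -> return 13
    F(k=6) -> return 8  (same call as traced above)
  -> return 21
  F(k=7) -> return 13  (same call as traced above)
-> return 34

Final answer: 34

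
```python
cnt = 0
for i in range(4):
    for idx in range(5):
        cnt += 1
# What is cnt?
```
Trace:
  cnt=0
  cnt=1, i=0, idx=0
  cnt=2, i=0, idx=1
  cnt=3, i=0, idx=2
  cnt=4, i=0, idx=3
  cnt=5, i=0, idx=4
  cnt=6, i=1, idx=0
  cnt=7, i=1, idx=1
  cnt=8, i=1, idx=2
  cnt=9, i=1, idx=3
  cnt=10, i=1, idx=4
  cnt=11, i=2, idx=0
  cnt=12, i=2, idx=1
  cnt=13, i=2, idx=2
  cnt=14, i=2, idx=3
  cnt=15, i=2, idx=4
  cnt=16, i=3, idx=0
  cnt=17, i=3, idx=1
  cnt=18, i=3, idx=2
  cnt=19, i=3, idx=3
  cnt=20, i=3, idx=4

Final answer: 20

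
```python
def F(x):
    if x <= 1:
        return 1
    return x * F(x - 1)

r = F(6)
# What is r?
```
Call trace:
F(x=6)
  F(x=5)
    F(x=4)
      F(x=3)
        F(x=2)
          F(x=1)
          -> return 1
        -> return 2
      -> return 6
    -> return 24
  -> return 120
-> return 720

Final answer: 720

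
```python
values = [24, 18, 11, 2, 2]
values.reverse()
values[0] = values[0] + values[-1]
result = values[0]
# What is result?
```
Trace:
  values=[24, 18, 11, 2, 2]
  values=[2, 2, 11, 18, 24]
  values=[26, 2, 11, 18, 24]
  values=[26, 2, 11, 18, 24], result=26

Final answer: 26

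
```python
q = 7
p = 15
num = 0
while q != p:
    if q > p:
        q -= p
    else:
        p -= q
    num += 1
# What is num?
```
Trace:
  q=7
  q=7, p=15
  q=7, p=15, num=0
  q=7, p=8, num=1
  q=7, p=1, num=2
  q=6, p=1, num=3
  q=5, p=1, num=4
  q=4, p=1, num=5
  q=3, p=1, num=6
  q=2, p=1, num=7
  q=1, p=1, num=8

Final answer: 8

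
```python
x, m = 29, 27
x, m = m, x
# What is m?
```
Trace:
  x=29, m=27
  x=27, m=29

Final answer: 29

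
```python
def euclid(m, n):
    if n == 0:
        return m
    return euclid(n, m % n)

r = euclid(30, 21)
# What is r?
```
Call trace:
euclid(m=30, n=21)
  euclid(m=21, n=9)
    euclid(m=9, n=3)
      euclid(m=3, n=0)
      -> return 3
    -> return 3
  -> return 3
-> return 3

Final answer: 3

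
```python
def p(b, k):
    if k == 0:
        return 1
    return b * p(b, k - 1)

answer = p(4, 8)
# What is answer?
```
Call trace:
p(b=4, k=8)
  p(b=4, k=7)
    p(b=4, k=6)
      p(b=4, k=5)
        p(b=4, k=4)
          p(b=4, k=3)
            p(b=4, k=2)
              p(b=4, k=1)
                p(b=4, k=0)
                -> return 1
              -> return 4
            -> return 16
          -> return 64
        -> return 256
      -> return 1024
    -> return 4096
  -> return 16384
-> return 65536

Final answer: 65536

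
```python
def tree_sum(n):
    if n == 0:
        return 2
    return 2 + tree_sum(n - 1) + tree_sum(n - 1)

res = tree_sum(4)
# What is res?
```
Call trace (a repeated sub-call is expanded the first time; later identical calls just restate its return value):
tree_sum(n=4)
  tree_sum(n=3)
    tree_sum(n=2)
      tree_sum(n=1)
        tree_sum(n=0)
        -> return 2
        tree_sum(n=0)
        -> return 2
      -> return 6
      tree_sum(n=1) -> return 6  (same call as traced above)
    -> return 14
    tree_sum(n=2) -> return 14  (same call as traced above)
  -> return 30
  tree_sum(n=3) -> return 30  (same call as traced above)
-> return 62

Final answer: 62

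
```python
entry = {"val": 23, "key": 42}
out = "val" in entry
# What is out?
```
Trace:
  entry={'val': 23, 'key': 42}
  entry={'val': 23, 'key': 42}, out=True

Final answer: True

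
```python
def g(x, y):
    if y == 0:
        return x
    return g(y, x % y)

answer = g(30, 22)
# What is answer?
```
Call trace:
g(x=30, y=22)
  g(x=22, y=8)
    g(x=8, y=6)
      g(x=6, y=2)
        g(x=2, y=0)
        -> return 2
      -> return 2
    -> return 2
  -> return 2
-> return 2

Final answer: 2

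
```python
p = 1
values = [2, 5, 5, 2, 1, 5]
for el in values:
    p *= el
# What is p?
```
Trace:
  p=1
  p=2, el=2
  p=10, el=5
  p=50, el=5
  p=100, el=2
  p=100, el=1
  p=500, el=5

Final answer: 500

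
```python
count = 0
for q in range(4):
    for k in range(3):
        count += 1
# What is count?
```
Trace:
  count=0
  count=1, q=0, k=0
  count=2, q=0, k=1
  count=3, q=0, k=2
  count=4, q=1, k=0
  count=5, q=1, k=1
  count=6, q=1, k=2
  count=7, q=2, k=0
  count=8, q=2, k=1
  count=9, q=2, k=2
  count=10, q=3, k=0
  count=11, q=3, k=1
  count=12, q=3, k=2

Final answer: 12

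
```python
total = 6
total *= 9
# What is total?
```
Trace:
  total=6
  total=54

Final answer: 54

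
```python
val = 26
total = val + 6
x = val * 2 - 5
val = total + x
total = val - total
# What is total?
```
Trace:
  val=26
  val=26, total=32
  val=26, total=32, x=47
  val=79, total=32, x=47
  val=79, total=47, x=47

Final answer: 47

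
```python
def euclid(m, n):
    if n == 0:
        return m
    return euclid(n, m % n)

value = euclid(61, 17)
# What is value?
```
Call trace:
euclid(m=61, n=17)
  euclid(m=17, n=10)
    euclid(m=10, n=7)
      euclid(m=7, n=3)
        euclid(m=3, n=1)
          euclid(m=1, n=0)
          -> return 1
        -> return 1
      -> return 1
    -> return 1
  -> return 1
-> return 1

Final answer: 1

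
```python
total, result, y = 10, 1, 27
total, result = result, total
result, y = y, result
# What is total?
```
Trace:
  total=10, result=1, y=27
  total=1, result=10, y=27
  total=1, result=27, y=10

Final answer: 1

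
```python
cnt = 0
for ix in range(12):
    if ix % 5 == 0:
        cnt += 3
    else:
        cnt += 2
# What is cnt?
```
Trace:
  cnt=0
  cnt=3, ix=0
  cnt=5, ix=1
  cnt=7, ix=2
  cnt=9, ix=3
  cnt=11, ix=4
  cnt=14, ix=5
  cnt=16, ix=6
  cnt=18, ix=7
  cnt=20, ix=8
  cnt=22, ix=9
  cnt=25, ix=10
  cnt=27, ix=11

Final answer: 27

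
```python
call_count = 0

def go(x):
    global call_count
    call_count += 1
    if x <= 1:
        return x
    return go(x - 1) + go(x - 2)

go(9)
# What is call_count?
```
Call trace (a repeated sub-call is expanded the first time; later identical calls just restate its return value):
go(x=9)
  go(x=8)
    go(x=7)
      go(x=6)
        go(x=5)
          go(x=4)
            go(x=3)
              go(x=2)
                go(x=1)
                -> return 1
                go(x=0)
                -> return 0
              -> return 1
              go(x=1)
              -> return 1
            -> return 2
            go(x=2) -> return 1  (same call as traced above)
          -> return 3
          go(x=3) -> return 2  (same call as traced above)
        -> return 5
        go(x=4) -> return 3  (same call as traced above)
      -> return 8
      go(x=5) -> return 5  (same call as traced above)
    -> return 13
    go(x=6) -> return 8  (same call as traced above)
  -> return 21
  go(x=7) -> return 13  (same call as traced above)
-> return 34

call_count is incremented once per call, so count the calls in each subtree. Let C(x) = number of calls made by go(x).
C(0) = C(1) = 1 (base case, no recursion); C(x) = 1 + C(x - 1) + C(x - 2) otherwise.
C(2) = 1 + C(1) + C(0) = 1 + 1 + 1 = 3
C(3) = 1 + C(2) + C(1) = 1 + 3 + 1 = 5
C(4) = 1 + C(3) + C(2) = 1 + 5 + 3 = 9
C(5) = 1 + C(4) + C(3) = 1 + 9 + 5 = 15
C(6) = 1 + C(5) + C(4) = 1 + 15 + 9 = 25
C(7) = 1 + C(6) + C(5) = 1 + 25 + 15 = 41
C(8) = 1 + C(7) + C(6) = 1 + 41 + 25 = 67
C(9) = 1 + C(8) + C(7) = 1 + 67 + 41 = 109
call_count = C(9) = 109

Final answer: 109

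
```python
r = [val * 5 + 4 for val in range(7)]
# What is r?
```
Trace:
  val=0
  val=1
  val=2
  val=3
  val=4
  val=5
  val=6
  r=[4, 9, 14, 19, 24, 29, 34]

Final answer: [4, 9, 14, 19, 24, 29, 34]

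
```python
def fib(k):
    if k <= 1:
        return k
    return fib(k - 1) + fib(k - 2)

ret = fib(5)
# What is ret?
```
Call trace (a repeated sub-call is expanded the first time; later identical calls just restate its return value):
fib(k=5)
  fib(k=4)
    fib(k=3)
      fib(k=2)
        fib(k=1)
        -> return 1
        fib(k=0)
        -> return 0
      -> return 1
      fib(k=1)
      -> return 1
    -> return 2
    fib(k=2) -> return 1  (same call as traced above)
  -> return 3
  fib(k=3) -> return 2  (same call as traced above)
-> return 5

Final answer: 5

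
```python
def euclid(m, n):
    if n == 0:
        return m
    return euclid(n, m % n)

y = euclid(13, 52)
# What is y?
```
Call trace:
euclid(m=13, n=52)
  euclid(m=52, n=13)
    euclid(m=13, n=0)
    -> return 13
  -> return 13
-> return 13

Final answer: 13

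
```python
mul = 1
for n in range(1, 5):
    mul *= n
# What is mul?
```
Trace:
  mul=1
  mul=1, n=1
  mul=2, n=2
  mul=6, n=3
  mul=24, n=4

Final answer: 24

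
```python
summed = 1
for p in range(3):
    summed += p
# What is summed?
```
Trace:
  summed=1
  summed=1, p=0
  summed=2, p=1
  summed=4, p=2

Final answer: 4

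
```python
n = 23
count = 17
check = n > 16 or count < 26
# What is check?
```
Trace:
  n=23
  n=23, count=17
  n=23, count=17, check=True

Final answer: True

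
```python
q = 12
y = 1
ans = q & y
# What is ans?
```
Trace:
  q=12
  q=12, y=1
  q=12, y=1, ans=0

Final answer: 0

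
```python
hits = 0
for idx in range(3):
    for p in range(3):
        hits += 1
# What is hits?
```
Trace:
  hits=0
  hits=1, idx=0, p=0
  hits=2, idx=0, p=1
  hits=3, idx=0, p=2
  hits=4, idx=1, p=0
  hits=5, idx=1, p=1
  hits=6, idx=1, p=2
  hits=7, idx=2, p=0
  hits=8, idx=2, p=1
  hits=9, idx=2, p=2

Final answer: 9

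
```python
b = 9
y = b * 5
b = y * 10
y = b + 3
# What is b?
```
Trace:
  b=9
  b=9, y=45
  b=450, y=45
  b=450, y=453

Final answer: 450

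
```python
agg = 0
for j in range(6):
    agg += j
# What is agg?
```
Trace:
  agg=0
  agg=0, j=0
  agg=1, j=1
  agg=3, j=2
  agg=6, j=3
  agg=10, j=4
  agg=15, j=5

Final answer: 15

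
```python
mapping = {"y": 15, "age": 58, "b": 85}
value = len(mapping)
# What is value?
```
Trace:
  mapping={'y': 15, 'age': 58, 'b': 85}
  mapping={'y': 15, 'age': 58, 'b': 85}, value=3

Final answer: 3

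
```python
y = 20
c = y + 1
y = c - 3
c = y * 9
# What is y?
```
Trace:
  y=20
  y=20, c=21
  y=18, c=21
  y=18, c=162

Final answer: 18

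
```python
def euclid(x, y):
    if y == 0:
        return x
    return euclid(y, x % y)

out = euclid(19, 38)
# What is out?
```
Call trace:
euclid(x=19, y=38)
  euclid(x=38, y=19)
    euclid(x=19, y=0)
    -> return 19
  -> return 19
-> return 19

Final answer: 19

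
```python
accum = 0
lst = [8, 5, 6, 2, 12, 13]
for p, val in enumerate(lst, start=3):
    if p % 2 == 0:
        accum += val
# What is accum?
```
Trace:
  accum=0
  accum=0, p=3, val=8
  accum=5, p=4, val=5
  accum=5, p=5, val=6
  accum=7, p=6, val=2
  accum=7, p=7, val=12
  accum=20, p=8, val=13

Final answer: 20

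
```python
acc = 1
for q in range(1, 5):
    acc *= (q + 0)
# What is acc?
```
Trace:
  acc=1
  acc=1, q=1
  acc=2, q=2
  acc=6, q=3
  acc=24, q=4

Final answer: 24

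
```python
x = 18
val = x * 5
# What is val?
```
Trace:
  x=18
  x=18, val=90

Final answer: 90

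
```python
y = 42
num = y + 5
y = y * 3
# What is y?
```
Trace:
  y=42
  y=42, num=47
  y=126, num=47

Final answer: 126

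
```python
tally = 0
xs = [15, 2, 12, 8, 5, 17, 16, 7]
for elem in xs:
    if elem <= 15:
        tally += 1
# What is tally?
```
Trace:
  tally=0
  tally=1, elem=15
  tally=2, elem=2
  tally=3, elem=12
  tally=4, elem=8
  tally=5, elem=5
  tally=5, elem=17
  tally=5, elem=16
  tally=6, elem=7

Final answer: 6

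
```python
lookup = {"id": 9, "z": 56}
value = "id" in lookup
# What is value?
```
Trace:
  lookup={'id': 9, 'z': 56}
  lookup={'id': 9, 'z': 56}, value=True

Final answer: True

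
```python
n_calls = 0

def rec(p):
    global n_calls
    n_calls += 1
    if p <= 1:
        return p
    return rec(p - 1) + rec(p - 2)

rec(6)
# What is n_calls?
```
Call trace (a repeated sub-call is expanded the first time; later identical calls just restate its return value):
rec(p=6)
  rec(p=5)
    rec(p=4)
      rec(p=3)
        rec(p=2)
          rec(p=1)
          -> return 1
          rec(p=0)
          -> return 0
        -> return 1
        rec(p=1)
        -> return 1
      -> return 2
      rec(p=2) -> return 1  (same call as traced above)
    -> return 3
    rec(p=3) -> return 2  (same call as traced above)
  -> return 5
  rec(p=4) -> return 3  (same call as traced above)
-> return 8

n_calls is incremented once per call, so count the calls in each subtree. Let C(p) = number of calls made by rec(p).
C(0) = C(1) = 1 (base case, no recursion); C(p) = 1 + C(p - 1) + C(p - 2) otherwise.
C(2) = 1 + C(1) + C(0) = 1 + 1 + 1 = 3
C(3) = 1 + C(2) + C(1) = 1 + 3 + 1 = 5
C(4) = 1 + C(3) + C(2) = 1 + 5 + 3 = 9
C(5) = 1 + C(4) + C(3) = 1 + 9 + 5 = 15
C(6) = 1 + C(5) + C(4) = 1 + 15 + 9 = 25
n_calls = C(6) = 25

Final answer: 25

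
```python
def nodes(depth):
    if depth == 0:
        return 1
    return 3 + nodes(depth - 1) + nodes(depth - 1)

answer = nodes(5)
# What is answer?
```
Call trace (a repeated sub-call is expanded the first time; later identical calls just restate its return value):
nodes(depth=5)
  nodes(depth=4)
    nodes(depth=3)
      nodes(depth=2)
        nodes(depth=1)
          nodes(depth=0)
          -> return 1
          nodes(depth=0)
          -> return 1
        -> return 5
        nodes(depth=1) -> return 5  (same call as traced above)
      -> return 13
      nodes(depth=2) -> return 13  (same call as traced above)
    -> return 29
    nodes(depth=3) -> return 29  (same call as traced above)
  -> return 61
  nodes(depth=4) -> return 61  (same call as traced above)
-> return 125

Final answer: 125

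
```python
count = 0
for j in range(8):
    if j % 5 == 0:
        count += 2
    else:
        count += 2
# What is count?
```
Trace:
  count=0
  count=2, j=0
  count=4, j=1
  count=6, j=2
  count=8, j=3
  count=10, j=4
  count=12, j=5
  count=14, j=6
  count=16, j=7

Final answer: 16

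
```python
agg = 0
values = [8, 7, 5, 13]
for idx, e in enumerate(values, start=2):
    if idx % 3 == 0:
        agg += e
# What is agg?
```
Trace:
  agg=0
  agg=0, idx=2, e=8
  agg=7, idx=3, e=7
  agg=7, idx=4, e=5
  agg=7, idx=5, e=13

Final answer: 7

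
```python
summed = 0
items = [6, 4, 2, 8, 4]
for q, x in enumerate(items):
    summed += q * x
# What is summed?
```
Trace:
  summed=0
  summed=0, q=0, x=6
  summed=4, q=1, x=4
  summed=8, q=2, x=2
  summed=32, q=3, x=8
  summed=48, q=4, x=4

Final answer: 48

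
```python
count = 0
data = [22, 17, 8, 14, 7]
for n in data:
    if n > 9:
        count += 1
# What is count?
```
Trace:
  count=0
  count=1, n=22
  count=2, n=17
  count=2, n=8
  count=3, n=14
  count=3, n=7

Final answer: 3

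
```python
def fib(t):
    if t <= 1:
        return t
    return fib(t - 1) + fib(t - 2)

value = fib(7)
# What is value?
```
Call trace (a repeated sub-call is expanded the first time; later identical calls just restate its return value):
fib(t=7)
  fib(t=6)
    fib(t=5)
      fib(t=4)
        fib(t=3)
          fib(t=2)
            fib(t=1)
            -> return 1
            fib(t=0)
            -> return 0
          -> return 1
          fib(t=1)
          -> return 1
        -> return 2
        fib(t=2) -> return 1  (same call as traced above)
      -> return 3
      fib(t=3) -> return 2  (same call as traced above)
    -> return 5
    fib(t=4) -> return 3  (same call as traced above)
  -> return 8
  fib(t=5) -> return 5  (same call as traced above)
-> return 13

Final answer: 13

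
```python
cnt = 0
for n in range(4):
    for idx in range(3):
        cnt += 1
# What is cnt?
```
Trace:
  cnt=0
  cnt=1, n=0, idx=0
  cnt=2, n=0, idx=1
  cnt=3, n=0, idx=2
  cnt=4, n=1, idx=0
  cnt=5, n=1, idx=1
  cnt=6, n=1, idx=2
  cnt=7, n=2, idx=0
  cnt=8, n=2, idx=1
  cnt=9, n=2, idx=2
  cnt=10, n=3, idx=0
  cnt=11, n=3, idx=1
  cnt=12, n=3, idx=2

Final answer: 12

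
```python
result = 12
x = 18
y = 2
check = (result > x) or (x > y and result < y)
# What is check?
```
Trace:
  result=12
  result=12, x=18
  result=12, x=18, y=2
  result=12, x=18, y=2, check=False

Final answer: False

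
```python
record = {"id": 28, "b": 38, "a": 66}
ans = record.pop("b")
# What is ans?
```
Trace:
  record={'id': 28, 'b': 38, 'a': 66}
  record={'id': 28, 'a': 66}, ans=38

Final answer: 38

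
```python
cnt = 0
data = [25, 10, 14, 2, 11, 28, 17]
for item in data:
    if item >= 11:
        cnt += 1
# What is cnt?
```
Trace:
  cnt=0
  cnt=1, item=25
  cnt=1, item=10
  cnt=2, item=14
  cnt=2, item=2
  cnt=3, item=11
  cnt=4, item=28
  cnt=5, item=17

Final answer: 5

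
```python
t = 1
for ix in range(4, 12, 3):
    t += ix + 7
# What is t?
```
Trace:
  t=1
  t=12, ix=4
  t=26, ix=7
  t=43, ix=10

Final answer: 43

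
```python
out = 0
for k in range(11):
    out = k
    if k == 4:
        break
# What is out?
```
Trace:
  out=0
  out=0, k=0
  out=1, k=1
  out=2, k=2
  out=3, k=3
  out=4, k=4

Final answer: 4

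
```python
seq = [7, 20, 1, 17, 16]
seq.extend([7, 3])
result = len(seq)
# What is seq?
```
Trace:
  seq=[7, 20, 1, 17, 16]
  seq=[7, 20, 1, 17, 16, 7, 3]
  seq=[7, 20, 1, 17, 16, 7, 3], result=7

Final answer: [7, 20, 1, 17, 16, 7, 3]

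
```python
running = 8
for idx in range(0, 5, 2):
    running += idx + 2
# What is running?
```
Trace:
  running=8
  running=10, idx=0
  running=14, idx=2
  running=20, idx=4

Final answer: 20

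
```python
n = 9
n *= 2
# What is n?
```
Trace:
  n=9
  n=18

Final answer: 18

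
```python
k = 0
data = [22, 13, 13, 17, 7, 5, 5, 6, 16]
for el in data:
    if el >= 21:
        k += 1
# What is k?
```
Trace:
  k=0
  k=1, el=22
  k=1, el=13
  k=1, el=13
  k=1, el=17
  k=1, el=7
  k=1, el=5
  k=1, el=5
  k=1, el=6
  k=1, el=16

Final answer: 1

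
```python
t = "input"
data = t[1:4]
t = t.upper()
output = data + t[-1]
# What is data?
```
Trace:
  t='input'
  t='input', data='npu'
  t='INPUT', data='npu'
  t='INPUT', data='npu', output='npuT'

Final answer: 'npu'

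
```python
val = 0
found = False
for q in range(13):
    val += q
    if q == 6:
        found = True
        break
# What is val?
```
Trace:
  val=0
  val=0, found=False
  val=0, found=False, q=0
  val=1, found=False, q=1
  val=3, found=False, q=2
  val=6, found=False, q=3
  val=10, found=False, q=4
  val=15, found=False, q=5
  val=21, found=True, q=6

Final answer: 21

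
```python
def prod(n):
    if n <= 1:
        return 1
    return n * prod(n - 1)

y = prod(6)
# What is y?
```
Call trace:
prod(n=6)
  prod(n=5)
    prod(n=4)
      prod(n=3)
        prod(n=2)
          prod(n=1)
          -> return 1
        -> return 2
      -> return 6
    -> return 24
  -> return 120
-> return 720

Final answer: 720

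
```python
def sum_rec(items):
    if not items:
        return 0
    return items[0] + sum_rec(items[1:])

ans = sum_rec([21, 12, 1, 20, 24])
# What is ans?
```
Call trace:
sum_rec(items=[21, 12, 1, 20, 24])
  sum_rec(items=[12, 1, 20, 24])
    sum_rec(items=[1, 20, 24])
      sum_rec(items=[20, 24])
        sum_rec(items=[24])
          sum_rec(items=[])
          -> return 0
        -> return 24
      -> return 44
    -> return 45
  -> return 57
-> return 78

Final answer: 78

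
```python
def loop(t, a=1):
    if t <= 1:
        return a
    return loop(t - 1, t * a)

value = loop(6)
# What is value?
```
Call trace:
loop(t=6, a=1)
  loop(t=5, a=6)
    loop(t=4, a=30)
      loop(t=3, a=120)
        loop(t=2, a=360)
          loop(t=1, a=720)
          -> return 720
        -> return 720
      -> return 720
    -> return 720
  -> return 720
-> return 720

Final answer: 720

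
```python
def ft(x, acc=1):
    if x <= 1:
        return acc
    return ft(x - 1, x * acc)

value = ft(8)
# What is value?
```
Call trace:
ft(x=8, acc=1)
  ft(x=7, acc=8)
    ft(x=6, acc=56)
      ft(x=5, acc=336)
        ft(x=4, acc=1680)
          ft(x=3, acc=6720)
            ft(x=2, acc=20160)
              ft(x=1, acc=40320)
              -> return 40320
            -> return 40320
          -> return 40320
        -> return 40320
      -> return 40320
    -> return 40320
  -> return 40320
-> return 40320

Final answer: 40320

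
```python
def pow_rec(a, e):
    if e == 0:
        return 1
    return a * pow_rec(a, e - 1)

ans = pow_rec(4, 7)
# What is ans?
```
Call trace:
pow_rec(a=4, e=7)
  pow_rec(a=4, e=6)
    pow_rec(a=4, e=5)
      pow_rec(a=4, e=4)
        pow_rec(a=4, e=3)
          pow_rec(a=4, e=2)
            pow_rec(a=4, e=1)
              pow_rec(a=4, e=0)
              -> return 1
            -> return 4
          -> return 16
        -> return 64
      -> return 256
    -> return 1024
  -> return 4096
-> return 16384

Final answer: 16384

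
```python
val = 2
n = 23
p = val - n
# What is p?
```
Trace:
  val=2
  val=2, n=23
  val=2, n=23, p=-21

Final answer: -21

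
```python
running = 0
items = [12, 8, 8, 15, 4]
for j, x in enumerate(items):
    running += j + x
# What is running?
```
Trace:
  running=0
  running=12, j=0, x=12
  running=21, j=1, x=8
  running=31, j=2, x=8
  running=49, j=3, x=15
  running=57, j=4, x=4

Final answer: 57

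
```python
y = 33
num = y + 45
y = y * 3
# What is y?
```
Trace:
  y=33
  y=33, num=78
  y=99, num=78

Final answer: 99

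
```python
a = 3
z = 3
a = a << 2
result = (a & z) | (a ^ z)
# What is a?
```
Trace:
  a=3
  a=3, z=3
  a=12, z=3
  a=12, z=3, result=15

Final answer: 12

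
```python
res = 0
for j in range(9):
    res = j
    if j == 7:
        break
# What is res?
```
Trace:
  res=0
  res=0, j=0
  res=1, j=1
  res=2, j=2
  res=3, j=3
  res=4, j=4
  res=5, j=5
  res=6, j=6
  res=7, j=7

Final answer: 7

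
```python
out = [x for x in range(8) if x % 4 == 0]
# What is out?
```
Trace:
  x=0
  x=1
  x=2
  x=3
  x=4
  x=5
  x=6
  x=7
  out=[0, 4]

Final answer: [0, 4]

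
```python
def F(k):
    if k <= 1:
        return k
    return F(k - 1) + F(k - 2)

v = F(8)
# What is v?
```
Call trace (a repeated sub-call is expanded the first time; later identical calls just restate its return value):
F(k=8)
  F(k=7)
    F(k=6)
      F(k=5)
        F(k=4)
          F(k=3)
            F(k=2)
              F(k=1)
              -> return 1
              F(k=0)
              -> return 0
            -> return 1
            F(k=1)
            -> return 1
          -> return 2
          F(k=2) -> return 1  (same call as traced above)
        -> return 3
        F(k=3) -> return 2  (same call as traced above)
      -> return 5
      F(k=4) -> return 3  (same call as traced above)
    -> return 8
    F(k=5) -> return 5  (same call as traced above)
  -> return 13
  F(k=6) -> return 8  (same call as traced above)
-> return 21

Final answer: 21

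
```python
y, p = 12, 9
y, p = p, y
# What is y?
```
Trace:
  y=12, p=9
  y=9, p=12

Final answer: 9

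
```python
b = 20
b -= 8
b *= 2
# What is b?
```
Trace:
  b=20
  b=12
  b=24

Final answer: 24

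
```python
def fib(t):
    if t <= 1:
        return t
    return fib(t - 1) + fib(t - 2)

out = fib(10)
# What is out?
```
Call trace (a repeated sub-call is expanded the first time; later identical calls just restate its return value):
fib(t=10)
  fib(t=9)
    fib(t=8)
      fib(t=7)
        fib(t=6)
          fib(t=5)
            fib(t=4)
              fib(t=3)
                fib(t=2)
                  fib(t=1)
                  -> return 1
                  fib(t=0)
                  -> return 0
                -> return 1
                fib(t=1)
                -> return 1
              -> return 2
              fib(t=2) -> return 1  (same call as traced above)
            -> return 3
            fib(t=3) -> return 2  (same call as traced above)
          -> return 5
          fib(t=4) -> return 3  (same call as traced above)
        -> return 8
        fib(t=5) -> return 5  (same call as traced above)
      -> return 13
      fib(t=6) -> return 8  (same call as traced above)
    -> return 21
    fib(t=7) -> return 13  (same call as traced above)
  -> return 34
  fib(t=8) -> return 21  (same call as traced above)
-> return 55

Final answer: 55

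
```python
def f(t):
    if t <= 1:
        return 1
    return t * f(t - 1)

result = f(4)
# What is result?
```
Call trace:
f(t=4)
  f(t=3)
    f(t=2)
      f(t=1)
      -> return 1
    -> return 2
  -> return 6
-> return 24

Final answer: 24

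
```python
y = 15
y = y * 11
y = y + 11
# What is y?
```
Trace:
  y=15
  y=165
  y=176

Final answer: 176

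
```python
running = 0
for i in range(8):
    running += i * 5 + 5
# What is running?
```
Trace:
  running=0
  running=5, i=0
  running=15, i=1
  running=30, i=2
  running=50, i=3
  running=75, i=4
  running=105, i=5
  running=140, i=6
  running=180, i=7

Final answer: 180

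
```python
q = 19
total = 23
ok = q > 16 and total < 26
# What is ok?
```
Trace:
  q=19
  q=19, total=23
  q=19, total=23, ok=True

Final answer: True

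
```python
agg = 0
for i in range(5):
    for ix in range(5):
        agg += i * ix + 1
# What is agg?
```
Trace:
  agg=0
  agg=1, i=0, ix=0
  agg=2, i=0, ix=1
  agg=3, i=0, ix=2
  agg=4, i=0, ix=3
  agg=5, i=0, ix=4
  agg=6, i=1, ix=0
  agg=8, i=1, ix=1
  agg=11, i=1, ix=2
  agg=15, i=1, ix=3
  agg=20, i=1, ix=4
  agg=21, i=2, ix=0
  agg=24, i=2, ix=1
  agg=29, i=2, ix=2
  agg=36, i=2, ix=3
  agg=45, i=2, ix=4
  agg=46, i=3, ix=0
  agg=50, i=3, ix=1
  agg=57, i=3, ix=2
  agg=67, i=3, ix=3
  agg=80, i=3, ix=4
  agg=81, i=4, ix=0
  agg=86, i=4, ix=1
  agg=95, i=4, ix=2
  agg=108, i=4, ix=3
  agg=125, i=4, ix=4

Final answer: 125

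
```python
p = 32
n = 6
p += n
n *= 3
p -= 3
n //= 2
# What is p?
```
Trace:
  p=32
  p=32, n=6
  p=38, n=6
  p=38, n=18
  p=35, n=18
  p=35, n=9

Final answer: 35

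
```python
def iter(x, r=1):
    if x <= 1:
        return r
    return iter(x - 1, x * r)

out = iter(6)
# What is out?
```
Call trace:
iter(x=6, r=1)
  iter(x=5, r=6)
    iter(x=4, r=30)
      iter(x=3, r=120)
        iter(x=2, r=360)
          iter(x=1, r=720)
          -> return 720
        -> return 720
      -> return 720
    -> return 720
  -> return 720
-> return 720

Final answer: 720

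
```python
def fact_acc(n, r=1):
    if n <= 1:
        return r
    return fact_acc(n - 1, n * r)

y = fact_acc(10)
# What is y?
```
Call trace:
fact_acc(n=10, r=1)
  fact_acc(n=9, r=10)
    fact_acc(n=8, r=90)
      fact_acc(n=7, r=720)
        fact_acc(n=6, r=5040)
          fact_acc(n=5, r=30240)
            fact_acc(n=4, r=151200)
              fact_acc(n=3, r=604800)
                fact_acc(n=2, r=1814400)
                  fact_acc(n=1, r=3628800)
                  -> return 3628800
                -> return 3628800
              -> return 3628800
            -> return 3628800
          -> return 3628800
        -> return 3628800
      -> return 3628800
    -> return 3628800
  -> return 3628800
-> return 3628800

Final answer: 3628800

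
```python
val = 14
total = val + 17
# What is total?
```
Trace:
  val=14
  val=14, total=31

Final answer: 31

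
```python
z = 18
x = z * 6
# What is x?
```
Trace:
  z=18
  z=18, x=108

Final answer: 108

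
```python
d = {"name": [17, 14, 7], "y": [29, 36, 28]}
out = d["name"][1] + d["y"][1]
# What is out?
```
Trace:
  d={'name': [17, 14, 7], 'y': [29, 36, 28]}
  d={'name': [17, 14, 7], 'y': [29, 36, 28]}, out=50

Final answer: 50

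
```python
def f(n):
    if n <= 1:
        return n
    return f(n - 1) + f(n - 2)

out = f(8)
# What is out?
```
Call trace (a repeated sub-call is expanded the first time; later identical calls just restate its return value):
f(n=8)
  f(n=7)
    f(n=6)
      f(n=5)
        f(n=4)
          f(n=3)
            f(n=2)
              f(n=1)
              -> return 1
              f(n=0)
              -> return 0
            -> return 1
            f(n=1)
            -> return 1
          -> return 2
          f(n=2) -> return 1  (same call as traced above)
        -> return 3
        f(n=3) -> return 2  (same call as traced above)
      -> return 5
      f(n=4) -> return 3  (same call as traced above)
    -> return 8
    f(n=5) -> return 5  (same call as traced above)
  -> return 13
  f(n=6) -> return 8  (same call as traced above)
-> return 21

Final answer: 21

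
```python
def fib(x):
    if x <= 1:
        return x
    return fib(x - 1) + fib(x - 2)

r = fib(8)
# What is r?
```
Call trace (a repeated sub-call is expanded the first time; later identical calls just restate its return value):
fib(x=8)
  fib(x=7)
    fib(x=6)
      fib(x=5)
        fib(x=4)
          fib(x=3)
            fib(x=2)
              fib(x=1)
              -> return 1
              fib(x=0)
              -> return 0
            -> return 1
            fib(x=1)
            -> return 1
          -> return 2
          fib(x=2) -> return 1  (same call as traced above)
        -> return 3
        fib(x=3) -> return 2  (same call as traced above)
      -> return 5
      fib(x=4) -> return 3  (same call as traced above)
    -> return 8
    fib(x=5) -> return 5  (same call as traced above)
  -> return 13
  fib(x=6) -> return 8  (same call as traced above)
-> return 21

Final answer: 21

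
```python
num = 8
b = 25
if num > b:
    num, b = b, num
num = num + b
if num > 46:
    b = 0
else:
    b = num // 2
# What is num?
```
Trace:
  num=8
  num=8, b=25
  num=8, b=25
  num=33, b=25
  num=33, b=16

Final answer: 33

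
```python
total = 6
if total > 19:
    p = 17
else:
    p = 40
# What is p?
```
Trace:
  total=6
  total=6, p=40

Final answer: 40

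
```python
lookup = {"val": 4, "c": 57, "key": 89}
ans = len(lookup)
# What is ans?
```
Trace:
  lookup={'val': 4, 'c': 57, 'key': 89}
  lookup={'val': 4, 'c': 57, 'key': 89}, ans=3

Final answer: 3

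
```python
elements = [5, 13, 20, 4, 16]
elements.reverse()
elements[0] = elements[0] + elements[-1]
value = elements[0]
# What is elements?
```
Trace:
  elements=[5, 13, 20, 4, 16]
  elements=[16, 4, 20, 13, 5]
  elements=[21, 4, 20, 13, 5]
  elements=[21, 4, 20, 13, 5], value=21

Final answer: [21, 4, 20, 13, 5]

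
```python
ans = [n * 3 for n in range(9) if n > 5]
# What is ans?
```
Trace:
  n=0
  n=1
  n=2
  n=3
  n=4
  n=5
  n=6
  n=7
  n=8
  ans=[18, 21, 24]

Final answer: [18, 21, 24]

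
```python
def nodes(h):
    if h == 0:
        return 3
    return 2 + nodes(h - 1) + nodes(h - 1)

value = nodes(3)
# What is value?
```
Call trace (a repeated sub-call is expanded the first time; later identical calls just restate its return value):
nodes(h=3)
  nodes(h=2)
    nodes(h=1)
      nodes(h=0)
      -> return 3
      nodes(h=0)
      -> return 3
    -> return 8
    nodes(h=1) -> return 8  (same call as traced above)
  -> return 18
  nodes(h=2) -> return 18  (same call as traced above)
-> return 38

Final answer: 38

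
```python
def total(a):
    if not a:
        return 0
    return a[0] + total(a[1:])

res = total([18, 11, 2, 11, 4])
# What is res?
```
Call trace:
total(a=[18, 11, 2, 11, 4])
  total(a=[11, 2, 11, 4])
    total(a=[2, 11, 4])
      total(a=[11, 4])
        total(a=[4])
          total(a=[])
          -> return 0
        -> return 4
      -> return 15
    -> return 17
  -> return 28
-> return 46

Final answer: 46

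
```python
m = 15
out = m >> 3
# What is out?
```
Trace:
  m=15
  m=15, out=1

Final answer: 1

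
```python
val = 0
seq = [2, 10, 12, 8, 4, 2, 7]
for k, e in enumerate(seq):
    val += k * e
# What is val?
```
Trace:
  val=0
  val=0, k=0, e=2
  val=10, k=1, e=10
  val=34, k=2, e=12
  val=58, k=3, e=8
  val=74, k=4, e=4
  val=84, k=5, e=2
  val=126, k=6, e=7

Final answer: 126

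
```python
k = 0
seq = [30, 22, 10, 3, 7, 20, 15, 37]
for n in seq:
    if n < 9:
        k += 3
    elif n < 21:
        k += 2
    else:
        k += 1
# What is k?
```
Trace:
  k=0
  k=1, n=30
  k=2, n=22
  k=4, n=10
  k=7, n=3
  k=10, n=7
  k=12, n=20
  k=14, n=15
  k=15, n=37

Final answer: 15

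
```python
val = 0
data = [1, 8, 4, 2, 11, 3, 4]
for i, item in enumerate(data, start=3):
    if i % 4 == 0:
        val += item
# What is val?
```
Trace:
  val=0
  val=0, i=3, item=1
  val=8, i=4, item=8
  val=8, i=5, item=4
  val=8, i=6, item=2
  val=8, i=7, item=11
  val=11, i=8, item=3
  val=11, i=9, item=4

Final answer: 11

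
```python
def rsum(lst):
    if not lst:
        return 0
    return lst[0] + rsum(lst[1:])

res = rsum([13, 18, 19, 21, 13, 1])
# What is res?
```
Call trace:
rsum(lst=[13, 18, 19, 21, 13, 1])
  rsum(lst=[18, 19, 21, 13, 1])
    rsum(lst=[19, 21, 13, 1])
      rsum(lst=[21, 13, 1])
        rsum(lst=[13, 1])
          rsum(lst=[1])
            rsum(lst=[])
            -> return 0
          -> return 1
        -> return 14
      -> return 35
    -> return 54
  -> return 72
-> return 85

Final answer: 85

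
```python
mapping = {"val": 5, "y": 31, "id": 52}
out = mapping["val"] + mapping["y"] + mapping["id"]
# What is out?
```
Trace:
  mapping={'val': 5, 'y': 31, 'id': 52}
  mapping={'val': 5, 'y': 31, 'id': 52}, out=88

Final answer: 88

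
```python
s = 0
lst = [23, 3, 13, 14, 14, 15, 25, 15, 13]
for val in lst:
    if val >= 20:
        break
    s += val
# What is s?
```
Trace:
  s=0
  s=0, val=23

Final answer: 0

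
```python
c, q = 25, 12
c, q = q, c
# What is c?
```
Trace:
  c=25, q=12
  c=12, q=25

Final answer: 12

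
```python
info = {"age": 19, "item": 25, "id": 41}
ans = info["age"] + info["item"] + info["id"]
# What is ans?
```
Trace:
  info={'age': 19, 'item': 25, 'id': 41}
  info={'age': 19, 'item': 25, 'id': 41}, ans=85

Final answer: 85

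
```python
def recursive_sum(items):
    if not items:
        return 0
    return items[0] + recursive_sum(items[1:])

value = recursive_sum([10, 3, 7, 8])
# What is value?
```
Call trace:
recursive_sum(items=[10, 3, 7, 8])
  recursive_sum(items=[3, 7, 8])
    recursive_sum(items=[7, 8])
      recursive_sum(items=[8])
        recursive_sum(items=[])
        -> return 0
      -> return 8
    -> return 15
  -> return 18
-> return 28

Final answer: 28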